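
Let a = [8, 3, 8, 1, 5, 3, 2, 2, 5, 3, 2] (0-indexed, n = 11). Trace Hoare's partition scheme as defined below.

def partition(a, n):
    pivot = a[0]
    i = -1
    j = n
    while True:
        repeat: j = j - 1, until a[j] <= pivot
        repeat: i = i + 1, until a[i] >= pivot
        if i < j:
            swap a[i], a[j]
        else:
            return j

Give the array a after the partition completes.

[2, 3, 3, 1, 5, 3, 2, 2, 5, 8, 8]

pivot = a[0] = 8; i = -1, j = 11
j→10 (a[10]=2≤8), i→0 (a[0]=8≥8); i<j, swap → [2, 3, 8, 1, 5, 3, 2, 2, 5, 3, 8]
j→9 (a[9]=3≤8), i→2 (a[2]=8≥8); i<j, swap → [2, 3, 3, 1, 5, 3, 2, 2, 5, 8, 8]
j→8, i→9; i≥j, return j=8. a = [2, 3, 3, 1, 5, 3, 2, 2, 5, 8, 8]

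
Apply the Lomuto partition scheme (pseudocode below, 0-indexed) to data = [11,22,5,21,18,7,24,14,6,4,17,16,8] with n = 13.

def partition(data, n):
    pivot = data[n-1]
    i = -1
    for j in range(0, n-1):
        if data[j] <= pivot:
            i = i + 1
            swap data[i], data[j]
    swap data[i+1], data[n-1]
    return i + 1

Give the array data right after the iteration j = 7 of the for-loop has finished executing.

pivot=8, i=-1
j=0: 11>8, skip
j=1: 22>8, skip
j=2: 5≤8, i=0, swap(0,2) ⇒ [5,22,11,21,18,7,24,14,6,4,17,16,8]
j=3: 21>8, skip
j=4: 18>8, skip
j=5: 7≤8, i=1, swap(1,5) ⇒ [5,7,11,21,18,22,24,14,6,4,17,16,8]
j=6: 24>8, skip
j=7: 14>8, skip
(after j=7) data = [5,7,11,21,18,22,24,14,6,4,17,16,8]

[5,7,11,21,18,22,24,14,6,4,17,16,8]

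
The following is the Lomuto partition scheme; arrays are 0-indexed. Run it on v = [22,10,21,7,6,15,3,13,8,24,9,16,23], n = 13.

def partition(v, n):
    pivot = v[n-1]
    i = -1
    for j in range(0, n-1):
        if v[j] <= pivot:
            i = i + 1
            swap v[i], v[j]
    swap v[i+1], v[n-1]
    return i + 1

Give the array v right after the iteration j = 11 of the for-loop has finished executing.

pivot=23, i=-1
j=0: 22≤23, i=0, swap(0,0) ⇒ [22,10,21,7,6,15,3,13,8,24,9,16,23]
j=1: 10≤23, i=1, swap(1,1) ⇒ [22,10,21,7,6,15,3,13,8,24,9,16,23]
j=2: 21≤23, i=2, swap(2,2) ⇒ [22,10,21,7,6,15,3,13,8,24,9,16,23]
j=3: 7≤23, i=3, swap(3,3) ⇒ [22,10,21,7,6,15,3,13,8,24,9,16,23]
j=4: 6≤23, i=4, swap(4,4) ⇒ [22,10,21,7,6,15,3,13,8,24,9,16,23]
j=5: 15≤23, i=5, swap(5,5) ⇒ [22,10,21,7,6,15,3,13,8,24,9,16,23]
j=6: 3≤23, i=6, swap(6,6) ⇒ [22,10,21,7,6,15,3,13,8,24,9,16,23]
j=7: 13≤23, i=7, swap(7,7) ⇒ [22,10,21,7,6,15,3,13,8,24,9,16,23]
j=8: 8≤23, i=8, swap(8,8) ⇒ [22,10,21,7,6,15,3,13,8,24,9,16,23]
j=9: 24>23, skip
j=10: 9≤23, i=9, swap(9,10) ⇒ [22,10,21,7,6,15,3,13,8,9,24,16,23]
j=11: 16≤23, i=10, swap(10,11) ⇒ [22,10,21,7,6,15,3,13,8,9,16,24,23]
(after j=11) v = [22,10,21,7,6,15,3,13,8,9,16,24,23]

[22,10,21,7,6,15,3,13,8,9,16,24,23]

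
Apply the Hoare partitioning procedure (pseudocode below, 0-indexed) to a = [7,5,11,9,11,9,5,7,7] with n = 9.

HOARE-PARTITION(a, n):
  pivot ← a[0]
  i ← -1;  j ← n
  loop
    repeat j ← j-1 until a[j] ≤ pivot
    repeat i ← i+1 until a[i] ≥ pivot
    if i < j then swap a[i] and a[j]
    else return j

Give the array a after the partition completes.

pivot=7
j stops at 8 (7), i stops at 0 (7); swap ⇒ [7,5,11,9,11,9,5,7,7]
j stops at 7 (7), i stops at 2 (11); swap ⇒ [7,5,7,9,11,9,5,11,7]
j stops at 6 (5), i stops at 3 (9); swap ⇒ [7,5,7,5,11,9,9,11,7]
j stops at 3, i stops at 4; i≥j ⇒ return 3. a=[7,5,7,5,11,9,9,11,7]

[7,5,7,5,11,9,9,11,7]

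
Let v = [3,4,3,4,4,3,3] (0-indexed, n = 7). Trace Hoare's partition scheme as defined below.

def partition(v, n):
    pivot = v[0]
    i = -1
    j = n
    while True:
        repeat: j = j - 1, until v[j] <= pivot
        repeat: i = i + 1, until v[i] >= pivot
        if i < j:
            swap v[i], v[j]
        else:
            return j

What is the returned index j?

pivot=3
j stops at 6 (3), i stops at 0 (3); swap ⇒ [3,4,3,4,4,3,3]
j stops at 5 (3), i stops at 1 (4); swap ⇒ [3,3,3,4,4,4,3]
j stops at 2, i stops at 2; i≥j ⇒ return 2. v=[3,3,3,4,4,4,3]

2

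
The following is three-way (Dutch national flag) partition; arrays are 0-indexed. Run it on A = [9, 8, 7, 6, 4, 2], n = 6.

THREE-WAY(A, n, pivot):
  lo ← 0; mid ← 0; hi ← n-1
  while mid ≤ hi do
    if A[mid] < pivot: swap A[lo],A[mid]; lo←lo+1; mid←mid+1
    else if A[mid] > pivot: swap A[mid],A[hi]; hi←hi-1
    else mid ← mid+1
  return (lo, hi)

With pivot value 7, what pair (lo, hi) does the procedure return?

(3, 3)

pivot = 7; lo=0, mid=0, hi=5
A[mid]=9>7: swap A[0],A[5]; hi=4 → [2, 8, 7, 6, 4, 9]
A[mid]=2<7: swap A[0],A[0]; lo=1,mid=1 → [2, 8, 7, 6, 4, 9]
A[mid]=8>7: swap A[1],A[4]; hi=3 → [2, 4, 7, 6, 8, 9]
A[mid]=4<7: swap A[1],A[1]; lo=2,mid=2 → [2, 4, 7, 6, 8, 9]
A[mid]=7=7: mid=3
A[mid]=6<7: swap A[2],A[3]; lo=3,mid=4 → [2, 4, 6, 7, 8, 9]
end: lo=3, hi=3; A = [2, 4, 6, 7, 8, 9]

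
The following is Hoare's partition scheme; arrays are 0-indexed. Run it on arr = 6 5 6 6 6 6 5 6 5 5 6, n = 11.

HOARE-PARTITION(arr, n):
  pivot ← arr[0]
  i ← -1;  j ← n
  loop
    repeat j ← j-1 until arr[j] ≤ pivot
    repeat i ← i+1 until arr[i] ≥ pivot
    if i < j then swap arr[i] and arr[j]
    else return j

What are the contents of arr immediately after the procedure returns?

pivot = arr[0] = 6; i = -1, j = 11
j→10 (arr[10]=6≤6), i→0 (arr[0]=6≥6); i<j, swap → 6 5 6 6 6 6 5 6 5 5 6
j→9 (arr[9]=5≤6), i→2 (arr[2]=6≥6); i<j, swap → 6 5 5 6 6 6 5 6 5 6 6
j→8 (arr[8]=5≤6), i→3 (arr[3]=6≥6); i<j, swap → 6 5 5 5 6 6 5 6 6 6 6
j→7 (arr[7]=6≤6), i→4 (arr[4]=6≥6); i<j, swap → 6 5 5 5 6 6 5 6 6 6 6
j→6 (arr[6]=5≤6), i→5 (arr[5]=6≥6); i<j, swap → 6 5 5 5 6 5 6 6 6 6 6
j→5, i→6; i≥j, return j=5. arr = 6 5 5 5 6 5 6 6 6 6 6

6 5 5 5 6 5 6 6 6 6 6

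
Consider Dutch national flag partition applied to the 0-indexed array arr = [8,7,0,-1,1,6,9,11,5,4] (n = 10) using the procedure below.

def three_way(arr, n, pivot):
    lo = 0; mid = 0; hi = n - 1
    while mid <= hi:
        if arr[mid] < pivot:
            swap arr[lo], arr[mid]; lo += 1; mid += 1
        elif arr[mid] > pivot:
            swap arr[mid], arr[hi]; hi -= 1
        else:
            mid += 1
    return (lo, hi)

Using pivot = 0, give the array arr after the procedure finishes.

[-1,0,7,1,6,9,11,5,4,8]

pivot = 0; lo=0, mid=0, hi=9
arr[mid]=8>0: swap arr[0],arr[9]; hi=8 → [4,7,0,-1,1,6,9,11,5,8]
arr[mid]=4>0: swap arr[0],arr[8]; hi=7 → [5,7,0,-1,1,6,9,11,4,8]
arr[mid]=5>0: swap arr[0],arr[7]; hi=6 → [11,7,0,-1,1,6,9,5,4,8]
arr[mid]=11>0: swap arr[0],arr[6]; hi=5 → [9,7,0,-1,1,6,11,5,4,8]
arr[mid]=9>0: swap arr[0],arr[5]; hi=4 → [6,7,0,-1,1,9,11,5,4,8]
arr[mid]=6>0: swap arr[0],arr[4]; hi=3 → [1,7,0,-1,6,9,11,5,4,8]
arr[mid]=1>0: swap arr[0],arr[3]; hi=2 → [-1,7,0,1,6,9,11,5,4,8]
arr[mid]=-1<0: swap arr[0],arr[0]; lo=1,mid=1 → [-1,7,0,1,6,9,11,5,4,8]
arr[mid]=7>0: swap arr[1],arr[2]; hi=1 → [-1,0,7,1,6,9,11,5,4,8]
arr[mid]=0=0: mid=2
end: lo=1, hi=1; arr = [-1,0,7,1,6,9,11,5,4,8]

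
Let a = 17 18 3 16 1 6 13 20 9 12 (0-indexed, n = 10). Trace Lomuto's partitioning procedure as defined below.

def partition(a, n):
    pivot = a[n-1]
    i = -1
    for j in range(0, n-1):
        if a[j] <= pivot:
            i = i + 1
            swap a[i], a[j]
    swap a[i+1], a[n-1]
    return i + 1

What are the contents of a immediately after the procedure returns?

3 1 6 9 12 17 13 20 16 18

pivot=12, i=-1
j=0: 17>12, skip
j=1: 18>12, skip
j=2: 3≤12, i=0, swap(0,2) ⇒ 3 18 17 16 1 6 13 20 9 12
j=3: 16>12, skip
j=4: 1≤12, i=1, swap(1,4) ⇒ 3 1 17 16 18 6 13 20 9 12
j=5: 6≤12, i=2, swap(2,5) ⇒ 3 1 6 16 18 17 13 20 9 12
j=6: 13>12, skip
j=7: 20>12, skip
j=8: 9≤12, i=3, swap(3,8) ⇒ 3 1 6 9 18 17 13 20 16 12
swap(4,9) ⇒ 3 1 6 9 12 17 13 20 16 18; return 4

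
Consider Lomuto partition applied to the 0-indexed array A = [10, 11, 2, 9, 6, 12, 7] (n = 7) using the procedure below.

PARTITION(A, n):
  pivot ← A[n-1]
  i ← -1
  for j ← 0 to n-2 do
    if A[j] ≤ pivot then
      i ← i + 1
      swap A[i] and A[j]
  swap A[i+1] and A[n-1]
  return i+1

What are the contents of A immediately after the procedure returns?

[2, 6, 7, 9, 11, 12, 10]

pivot = A[6] = 7; i = -1
j=0: A[0]=10 > 7 → no swap
j=1: A[1]=11 > 7 → no swap
j=2: A[2]=2 ≤ 7 → i=0, swap A[0],A[2] → [2, 11, 10, 9, 6, 12, 7]
j=3: A[3]=9 > 7 → no swap
j=4: A[4]=6 ≤ 7 → i=1, swap A[1],A[4] → [2, 6, 10, 9, 11, 12, 7]
j=5: A[5]=12 > 7 → no swap
final swap A[2],A[6] → [2, 6, 7, 9, 11, 12, 10]; return 2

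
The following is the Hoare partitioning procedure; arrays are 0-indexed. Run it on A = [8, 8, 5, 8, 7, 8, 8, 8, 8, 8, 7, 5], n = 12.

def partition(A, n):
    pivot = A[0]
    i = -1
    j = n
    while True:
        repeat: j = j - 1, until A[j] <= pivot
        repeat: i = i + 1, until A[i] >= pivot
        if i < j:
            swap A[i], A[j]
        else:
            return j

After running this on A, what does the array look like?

[5, 7, 5, 8, 7, 8, 8, 8, 8, 8, 8, 8]

pivot = A[0] = 8; i = -1, j = 12
j→11 (A[11]=5≤8), i→0 (A[0]=8≥8); i<j, swap → [5, 8, 5, 8, 7, 8, 8, 8, 8, 8, 7, 8]
j→10 (A[10]=7≤8), i→1 (A[1]=8≥8); i<j, swap → [5, 7, 5, 8, 7, 8, 8, 8, 8, 8, 8, 8]
j→9 (A[9]=8≤8), i→3 (A[3]=8≥8); i<j, swap → [5, 7, 5, 8, 7, 8, 8, 8, 8, 8, 8, 8]
j→8 (A[8]=8≤8), i→5 (A[5]=8≥8); i<j, swap → [5, 7, 5, 8, 7, 8, 8, 8, 8, 8, 8, 8]
j→7 (A[7]=8≤8), i→6 (A[6]=8≥8); i<j, swap → [5, 7, 5, 8, 7, 8, 8, 8, 8, 8, 8, 8]
j→6, i→7; i≥j, return j=6. A = [5, 7, 5, 8, 7, 8, 8, 8, 8, 8, 8, 8]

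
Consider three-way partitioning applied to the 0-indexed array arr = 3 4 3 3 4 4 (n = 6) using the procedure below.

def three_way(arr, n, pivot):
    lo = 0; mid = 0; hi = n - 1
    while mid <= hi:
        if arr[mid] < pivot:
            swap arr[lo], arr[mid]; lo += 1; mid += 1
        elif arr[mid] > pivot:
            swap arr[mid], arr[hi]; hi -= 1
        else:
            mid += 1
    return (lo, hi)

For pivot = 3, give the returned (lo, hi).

pivot = 3; lo=0, mid=0, hi=5
arr[mid]=3=3: mid=1
arr[mid]=4>3: swap arr[1],arr[5]; hi=4 → 3 4 3 3 4 4
arr[mid]=4>3: swap arr[1],arr[4]; hi=3 → 3 4 3 3 4 4
arr[mid]=4>3: swap arr[1],arr[3]; hi=2 → 3 3 3 4 4 4
arr[mid]=3=3: mid=2
arr[mid]=3=3: mid=3
end: lo=0, hi=2; arr = 3 3 3 4 4 4

(0, 2)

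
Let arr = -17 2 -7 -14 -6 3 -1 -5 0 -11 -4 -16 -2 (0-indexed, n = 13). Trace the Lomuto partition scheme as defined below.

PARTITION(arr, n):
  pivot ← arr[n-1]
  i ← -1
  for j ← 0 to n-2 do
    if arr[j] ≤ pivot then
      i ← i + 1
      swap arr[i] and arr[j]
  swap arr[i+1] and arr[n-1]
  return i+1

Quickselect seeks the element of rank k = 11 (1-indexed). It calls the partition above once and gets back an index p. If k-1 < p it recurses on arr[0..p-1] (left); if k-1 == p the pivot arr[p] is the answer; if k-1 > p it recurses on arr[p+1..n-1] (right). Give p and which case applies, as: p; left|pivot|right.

pivot = arr[12] = -2; i = -1
j=0: arr[0]=-17 ≤ -2 → i=0, swap arr[0],arr[0] (no change) → -17 2 -7 -14 -6 3 -1 -5 0 -11 -4 -16 -2
j=1: arr[1]=2 > -2 → no swap
j=2: arr[2]=-7 ≤ -2 → i=1, swap arr[1],arr[2] → -17 -7 2 -14 -6 3 -1 -5 0 -11 -4 -16 -2
j=3: arr[3]=-14 ≤ -2 → i=2, swap arr[2],arr[3] → -17 -7 -14 2 -6 3 -1 -5 0 -11 -4 -16 -2
j=4: arr[4]=-6 ≤ -2 → i=3, swap arr[3],arr[4] → -17 -7 -14 -6 2 3 -1 -5 0 -11 -4 -16 -2
j=5: arr[5]=3 > -2 → no swap
j=6: arr[6]=-1 > -2 → no swap
j=7: arr[7]=-5 ≤ -2 → i=4, swap arr[4],arr[7] → -17 -7 -14 -6 -5 3 -1 2 0 -11 -4 -16 -2
j=8: arr[8]=0 > -2 → no swap
j=9: arr[9]=-11 ≤ -2 → i=5, swap arr[5],arr[9] → -17 -7 -14 -6 -5 -11 -1 2 0 3 -4 -16 -2
j=10: arr[10]=-4 ≤ -2 → i=6, swap arr[6],arr[10] → -17 -7 -14 -6 -5 -11 -4 2 0 3 -1 -16 -2
j=11: arr[11]=-16 ≤ -2 → i=7, swap arr[7],arr[11] → -17 -7 -14 -6 -5 -11 -4 -16 0 3 -1 2 -2
final swap arr[8],arr[12] → -17 -7 -14 -6 -5 -11 -4 -16 -2 3 -1 2 0; return 8
p = 8; k-1 = 10 > 8 ⇒ right

8; right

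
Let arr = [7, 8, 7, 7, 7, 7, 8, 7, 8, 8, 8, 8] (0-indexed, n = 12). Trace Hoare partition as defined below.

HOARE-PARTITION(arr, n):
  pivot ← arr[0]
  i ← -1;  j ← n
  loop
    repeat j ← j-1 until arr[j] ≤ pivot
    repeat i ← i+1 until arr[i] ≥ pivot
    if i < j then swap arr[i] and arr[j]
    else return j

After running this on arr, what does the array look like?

pivot=7
j stops at 7 (7), i stops at 0 (7); swap ⇒ [7, 8, 7, 7, 7, 7, 8, 7, 8, 8, 8, 8]
j stops at 5 (7), i stops at 1 (8); swap ⇒ [7, 7, 7, 7, 7, 8, 8, 7, 8, 8, 8, 8]
j stops at 4 (7), i stops at 2 (7); swap ⇒ [7, 7, 7, 7, 7, 8, 8, 7, 8, 8, 8, 8]
j stops at 3, i stops at 3; i≥j ⇒ return 3. arr=[7, 7, 7, 7, 7, 8, 8, 7, 8, 8, 8, 8]

[7, 7, 7, 7, 7, 8, 8, 7, 8, 8, 8, 8]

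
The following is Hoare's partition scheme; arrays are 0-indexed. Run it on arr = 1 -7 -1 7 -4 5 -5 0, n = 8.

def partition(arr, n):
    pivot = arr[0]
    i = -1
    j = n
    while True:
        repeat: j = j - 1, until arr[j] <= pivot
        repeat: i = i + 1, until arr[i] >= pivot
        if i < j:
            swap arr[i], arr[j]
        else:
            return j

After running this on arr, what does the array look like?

pivot=1
j stops at 7 (0), i stops at 0 (1); swap ⇒ 0 -7 -1 7 -4 5 -5 1
j stops at 6 (-5), i stops at 3 (7); swap ⇒ 0 -7 -1 -5 -4 5 7 1
j stops at 4, i stops at 5; i≥j ⇒ return 4. arr=0 -7 -1 -5 -4 5 7 1

0 -7 -1 -5 -4 5 7 1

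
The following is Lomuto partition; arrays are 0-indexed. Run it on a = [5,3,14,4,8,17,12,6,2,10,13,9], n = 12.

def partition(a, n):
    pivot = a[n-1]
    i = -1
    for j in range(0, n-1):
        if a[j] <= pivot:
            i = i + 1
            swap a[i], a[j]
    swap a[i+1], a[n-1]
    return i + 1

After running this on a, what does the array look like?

pivot=9, i=-1
j=0: 5≤9, i=0, swap(0,0) ⇒ [5,3,14,4,8,17,12,6,2,10,13,9]
j=1: 3≤9, i=1, swap(1,1) ⇒ [5,3,14,4,8,17,12,6,2,10,13,9]
j=2: 14>9, skip
j=3: 4≤9, i=2, swap(2,3) ⇒ [5,3,4,14,8,17,12,6,2,10,13,9]
j=4: 8≤9, i=3, swap(3,4) ⇒ [5,3,4,8,14,17,12,6,2,10,13,9]
j=5: 17>9, skip
j=6: 12>9, skip
j=7: 6≤9, i=4, swap(4,7) ⇒ [5,3,4,8,6,17,12,14,2,10,13,9]
j=8: 2≤9, i=5, swap(5,8) ⇒ [5,3,4,8,6,2,12,14,17,10,13,9]
j=9: 10>9, skip
j=10: 13>9, skip
swap(6,11) ⇒ [5,3,4,8,6,2,9,14,17,10,13,12]; return 6

[5,3,4,8,6,2,9,14,17,10,13,12]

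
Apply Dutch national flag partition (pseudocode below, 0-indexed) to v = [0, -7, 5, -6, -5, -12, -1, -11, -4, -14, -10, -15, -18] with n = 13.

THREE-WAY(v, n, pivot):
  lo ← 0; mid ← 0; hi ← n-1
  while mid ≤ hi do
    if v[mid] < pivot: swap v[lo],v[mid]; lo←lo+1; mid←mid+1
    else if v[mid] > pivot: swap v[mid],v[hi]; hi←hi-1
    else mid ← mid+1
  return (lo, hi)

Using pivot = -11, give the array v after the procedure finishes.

[-18, -15, -14, -12, -11, -1, -5, -4, -6, -10, 5, -7, 0]

lo=0 mid=0 hi=12
0>-11: swap(0,12), hi=11 ⇒ [-18, -7, 5, -6, -5, -12, -1, -11, -4, -14, -10, -15, 0]
-18<-11: swap(0,0), lo=1 mid=1 ⇒ [-18, -7, 5, -6, -5, -12, -1, -11, -4, -14, -10, -15, 0]
-7>-11: swap(1,11), hi=10 ⇒ [-18, -15, 5, -6, -5, -12, -1, -11, -4, -14, -10, -7, 0]
-15<-11: swap(1,1), lo=2 mid=2 ⇒ [-18, -15, 5, -6, -5, -12, -1, -11, -4, -14, -10, -7, 0]
5>-11: swap(2,10), hi=9 ⇒ [-18, -15, -10, -6, -5, -12, -1, -11, -4, -14, 5, -7, 0]
-10>-11: swap(2,9), hi=8 ⇒ [-18, -15, -14, -6, -5, -12, -1, -11, -4, -10, 5, -7, 0]
-14<-11: swap(2,2), lo=3 mid=3 ⇒ [-18, -15, -14, -6, -5, -12, -1, -11, -4, -10, 5, -7, 0]
-6>-11: swap(3,8), hi=7 ⇒ [-18, -15, -14, -4, -5, -12, -1, -11, -6, -10, 5, -7, 0]
-4>-11: swap(3,7), hi=6 ⇒ [-18, -15, -14, -11, -5, -12, -1, -4, -6, -10, 5, -7, 0]
-11=-11: mid=4
-5>-11: swap(4,6), hi=5 ⇒ [-18, -15, -14, -11, -1, -12, -5, -4, -6, -10, 5, -7, 0]
-1>-11: swap(4,5), hi=4 ⇒ [-18, -15, -14, -11, -12, -1, -5, -4, -6, -10, 5, -7, 0]
-12<-11: swap(3,4), lo=4 mid=5 ⇒ [-18, -15, -14, -12, -11, -1, -5, -4, -6, -10, 5, -7, 0]
done. lo=4 hi=4; v=[-18, -15, -14, -12, -11, -1, -5, -4, -6, -10, 5, -7, 0]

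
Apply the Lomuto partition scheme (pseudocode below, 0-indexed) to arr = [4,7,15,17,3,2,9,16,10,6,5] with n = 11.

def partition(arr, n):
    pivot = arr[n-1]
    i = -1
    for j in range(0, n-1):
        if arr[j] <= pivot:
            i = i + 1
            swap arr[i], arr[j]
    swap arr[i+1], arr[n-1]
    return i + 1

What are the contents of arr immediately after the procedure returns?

pivot=5, i=-1
j=0: 4≤5, i=0, swap(0,0) ⇒ [4,7,15,17,3,2,9,16,10,6,5]
j=1: 7>5, skip
j=2: 15>5, skip
j=3: 17>5, skip
j=4: 3≤5, i=1, swap(1,4) ⇒ [4,3,15,17,7,2,9,16,10,6,5]
j=5: 2≤5, i=2, swap(2,5) ⇒ [4,3,2,17,7,15,9,16,10,6,5]
j=6: 9>5, skip
j=7: 16>5, skip
j=8: 10>5, skip
j=9: 6>5, skip
swap(3,10) ⇒ [4,3,2,5,7,15,9,16,10,6,17]; return 3

[4,3,2,5,7,15,9,16,10,6,17]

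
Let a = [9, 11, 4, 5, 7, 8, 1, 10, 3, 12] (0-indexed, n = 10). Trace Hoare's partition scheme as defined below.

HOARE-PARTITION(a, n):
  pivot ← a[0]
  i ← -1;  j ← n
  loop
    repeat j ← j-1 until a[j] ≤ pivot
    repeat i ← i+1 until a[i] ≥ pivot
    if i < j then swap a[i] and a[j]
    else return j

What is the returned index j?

pivot=9
j stops at 8 (3), i stops at 0 (9); swap ⇒ [3, 11, 4, 5, 7, 8, 1, 10, 9, 12]
j stops at 6 (1), i stops at 1 (11); swap ⇒ [3, 1, 4, 5, 7, 8, 11, 10, 9, 12]
j stops at 5, i stops at 6; i≥j ⇒ return 5. a=[3, 1, 4, 5, 7, 8, 11, 10, 9, 12]

5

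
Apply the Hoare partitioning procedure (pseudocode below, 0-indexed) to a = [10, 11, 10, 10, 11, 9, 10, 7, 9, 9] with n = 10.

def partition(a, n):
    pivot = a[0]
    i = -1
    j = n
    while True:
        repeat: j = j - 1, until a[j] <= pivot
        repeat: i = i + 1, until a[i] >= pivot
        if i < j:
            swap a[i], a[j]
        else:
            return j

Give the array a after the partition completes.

[9, 9, 7, 10, 9, 11, 10, 10, 11, 10]

pivot=10
j stops at 9 (9), i stops at 0 (10); swap ⇒ [9, 11, 10, 10, 11, 9, 10, 7, 9, 10]
j stops at 8 (9), i stops at 1 (11); swap ⇒ [9, 9, 10, 10, 11, 9, 10, 7, 11, 10]
j stops at 7 (7), i stops at 2 (10); swap ⇒ [9, 9, 7, 10, 11, 9, 10, 10, 11, 10]
j stops at 6 (10), i stops at 3 (10); swap ⇒ [9, 9, 7, 10, 11, 9, 10, 10, 11, 10]
j stops at 5 (9), i stops at 4 (11); swap ⇒ [9, 9, 7, 10, 9, 11, 10, 10, 11, 10]
j stops at 4, i stops at 5; i≥j ⇒ return 4. a=[9, 9, 7, 10, 9, 11, 10, 10, 11, 10]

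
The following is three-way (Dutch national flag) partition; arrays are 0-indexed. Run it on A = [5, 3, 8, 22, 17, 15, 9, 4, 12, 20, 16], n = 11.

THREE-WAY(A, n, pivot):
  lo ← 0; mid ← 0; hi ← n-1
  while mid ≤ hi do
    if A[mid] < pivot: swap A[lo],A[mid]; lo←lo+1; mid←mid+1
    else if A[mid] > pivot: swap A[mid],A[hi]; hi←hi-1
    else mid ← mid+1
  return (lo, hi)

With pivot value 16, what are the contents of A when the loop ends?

lo=0 mid=0 hi=10
5<16: swap(0,0), lo=1 mid=1 ⇒ [5, 3, 8, 22, 17, 15, 9, 4, 12, 20, 16]
3<16: swap(1,1), lo=2 mid=2 ⇒ [5, 3, 8, 22, 17, 15, 9, 4, 12, 20, 16]
8<16: swap(2,2), lo=3 mid=3 ⇒ [5, 3, 8, 22, 17, 15, 9, 4, 12, 20, 16]
22>16: swap(3,10), hi=9 ⇒ [5, 3, 8, 16, 17, 15, 9, 4, 12, 20, 22]
16=16: mid=4
17>16: swap(4,9), hi=8 ⇒ [5, 3, 8, 16, 20, 15, 9, 4, 12, 17, 22]
20>16: swap(4,8), hi=7 ⇒ [5, 3, 8, 16, 12, 15, 9, 4, 20, 17, 22]
12<16: swap(3,4), lo=4 mid=5 ⇒ [5, 3, 8, 12, 16, 15, 9, 4, 20, 17, 22]
15<16: swap(4,5), lo=5 mid=6 ⇒ [5, 3, 8, 12, 15, 16, 9, 4, 20, 17, 22]
9<16: swap(5,6), lo=6 mid=7 ⇒ [5, 3, 8, 12, 15, 9, 16, 4, 20, 17, 22]
4<16: swap(6,7), lo=7 mid=8 ⇒ [5, 3, 8, 12, 15, 9, 4, 16, 20, 17, 22]
done. lo=7 hi=7; A=[5, 3, 8, 12, 15, 9, 4, 16, 20, 17, 22]

[5, 3, 8, 12, 15, 9, 4, 16, 20, 17, 22]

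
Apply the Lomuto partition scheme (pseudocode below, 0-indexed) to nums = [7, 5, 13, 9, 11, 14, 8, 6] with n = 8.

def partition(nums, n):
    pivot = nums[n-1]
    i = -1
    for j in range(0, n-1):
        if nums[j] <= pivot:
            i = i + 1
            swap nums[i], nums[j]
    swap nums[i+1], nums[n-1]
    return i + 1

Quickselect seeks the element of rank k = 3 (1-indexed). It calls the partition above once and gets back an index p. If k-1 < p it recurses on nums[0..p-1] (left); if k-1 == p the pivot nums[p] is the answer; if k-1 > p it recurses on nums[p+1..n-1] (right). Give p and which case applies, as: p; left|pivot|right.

pivot = nums[7] = 6; i = -1
j=0: nums[0]=7 > 6 → no swap
j=1: nums[1]=5 ≤ 6 → i=0, swap nums[0],nums[1] → [5, 7, 13, 9, 11, 14, 8, 6]
j=2: nums[2]=13 > 6 → no swap
j=3: nums[3]=9 > 6 → no swap
j=4: nums[4]=11 > 6 → no swap
j=5: nums[5]=14 > 6 → no swap
j=6: nums[6]=8 > 6 → no swap
final swap nums[1],nums[7] → [5, 6, 13, 9, 11, 14, 8, 7]; return 1
p = 1; k-1 = 2 > 1 ⇒ right

1; right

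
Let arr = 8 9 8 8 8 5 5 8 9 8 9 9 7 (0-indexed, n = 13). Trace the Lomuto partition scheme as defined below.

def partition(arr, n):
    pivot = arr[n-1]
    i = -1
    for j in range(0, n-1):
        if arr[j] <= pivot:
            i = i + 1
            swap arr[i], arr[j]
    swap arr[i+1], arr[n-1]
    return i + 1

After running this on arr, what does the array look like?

pivot=7, i=-1
j=0: 8>7, skip
j=1: 9>7, skip
j=2: 8>7, skip
j=3: 8>7, skip
j=4: 8>7, skip
j=5: 5≤7, i=0, swap(0,5) ⇒ 5 9 8 8 8 8 5 8 9 8 9 9 7
j=6: 5≤7, i=1, swap(1,6) ⇒ 5 5 8 8 8 8 9 8 9 8 9 9 7
j=7: 8>7, skip
j=8: 9>7, skip
j=9: 8>7, skip
j=10: 9>7, skip
j=11: 9>7, skip
swap(2,12) ⇒ 5 5 7 8 8 8 9 8 9 8 9 9 8; return 2

5 5 7 8 8 8 9 8 9 8 9 9 8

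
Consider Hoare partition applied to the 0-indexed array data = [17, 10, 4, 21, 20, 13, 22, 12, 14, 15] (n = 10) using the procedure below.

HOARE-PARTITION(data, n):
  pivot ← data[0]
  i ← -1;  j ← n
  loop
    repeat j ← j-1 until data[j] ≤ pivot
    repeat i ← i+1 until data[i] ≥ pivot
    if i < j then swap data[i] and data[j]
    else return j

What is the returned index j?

pivot = data[0] = 17; i = -1, j = 10
j→9 (data[9]=15≤17), i→0 (data[0]=17≥17); i<j, swap → [15, 10, 4, 21, 20, 13, 22, 12, 14, 17]
j→8 (data[8]=14≤17), i→3 (data[3]=21≥17); i<j, swap → [15, 10, 4, 14, 20, 13, 22, 12, 21, 17]
j→7 (data[7]=12≤17), i→4 (data[4]=20≥17); i<j, swap → [15, 10, 4, 14, 12, 13, 22, 20, 21, 17]
j→5, i→6; i≥j, return j=5. data = [15, 10, 4, 14, 12, 13, 22, 20, 21, 17]

5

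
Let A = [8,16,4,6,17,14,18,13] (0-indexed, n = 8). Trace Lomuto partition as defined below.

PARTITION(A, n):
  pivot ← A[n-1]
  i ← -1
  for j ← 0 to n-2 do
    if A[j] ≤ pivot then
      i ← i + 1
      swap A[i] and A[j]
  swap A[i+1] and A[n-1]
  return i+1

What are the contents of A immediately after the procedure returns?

pivot=13, i=-1
j=0: 8≤13, i=0, swap(0,0) ⇒ [8,16,4,6,17,14,18,13]
j=1: 16>13, skip
j=2: 4≤13, i=1, swap(1,2) ⇒ [8,4,16,6,17,14,18,13]
j=3: 6≤13, i=2, swap(2,3) ⇒ [8,4,6,16,17,14,18,13]
j=4: 17>13, skip
j=5: 14>13, skip
j=6: 18>13, skip
swap(3,7) ⇒ [8,4,6,13,17,14,18,16]; return 3

[8,4,6,13,17,14,18,16]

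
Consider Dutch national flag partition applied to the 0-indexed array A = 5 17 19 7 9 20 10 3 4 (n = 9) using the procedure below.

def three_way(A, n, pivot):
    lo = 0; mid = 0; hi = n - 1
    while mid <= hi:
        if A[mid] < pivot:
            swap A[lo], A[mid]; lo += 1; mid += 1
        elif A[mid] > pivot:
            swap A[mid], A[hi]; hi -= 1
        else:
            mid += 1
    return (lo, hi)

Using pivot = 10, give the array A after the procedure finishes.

5 4 3 7 9 10 20 19 17

lo=0 mid=0 hi=8
5<10: swap(0,0), lo=1 mid=1 ⇒ 5 17 19 7 9 20 10 3 4
17>10: swap(1,8), hi=7 ⇒ 5 4 19 7 9 20 10 3 17
4<10: swap(1,1), lo=2 mid=2 ⇒ 5 4 19 7 9 20 10 3 17
19>10: swap(2,7), hi=6 ⇒ 5 4 3 7 9 20 10 19 17
3<10: swap(2,2), lo=3 mid=3 ⇒ 5 4 3 7 9 20 10 19 17
7<10: swap(3,3), lo=4 mid=4 ⇒ 5 4 3 7 9 20 10 19 17
9<10: swap(4,4), lo=5 mid=5 ⇒ 5 4 3 7 9 20 10 19 17
20>10: swap(5,6), hi=5 ⇒ 5 4 3 7 9 10 20 19 17
10=10: mid=6
done. lo=5 hi=5; A=5 4 3 7 9 10 20 19 17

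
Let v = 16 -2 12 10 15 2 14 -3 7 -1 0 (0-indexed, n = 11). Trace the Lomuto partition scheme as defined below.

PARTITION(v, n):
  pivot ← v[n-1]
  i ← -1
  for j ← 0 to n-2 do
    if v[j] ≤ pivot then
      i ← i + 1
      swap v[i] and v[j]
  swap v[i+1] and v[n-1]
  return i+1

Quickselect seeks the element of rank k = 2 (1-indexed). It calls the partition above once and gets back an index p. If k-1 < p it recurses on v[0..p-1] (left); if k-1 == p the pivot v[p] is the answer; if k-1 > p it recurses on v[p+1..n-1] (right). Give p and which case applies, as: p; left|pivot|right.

3; left

pivot = v[10] = 0; i = -1
j=0: v[0]=16 > 0 → no swap
j=1: v[1]=-2 ≤ 0 → i=0, swap v[0],v[1] → -2 16 12 10 15 2 14 -3 7 -1 0
j=2: v[2]=12 > 0 → no swap
j=3: v[3]=10 > 0 → no swap
j=4: v[4]=15 > 0 → no swap
j=5: v[5]=2 > 0 → no swap
j=6: v[6]=14 > 0 → no swap
j=7: v[7]=-3 ≤ 0 → i=1, swap v[1],v[7] → -2 -3 12 10 15 2 14 16 7 -1 0
j=8: v[8]=7 > 0 → no swap
j=9: v[9]=-1 ≤ 0 → i=2, swap v[2],v[9] → -2 -3 -1 10 15 2 14 16 7 12 0
final swap v[3],v[10] → -2 -3 -1 0 15 2 14 16 7 12 10; return 3
p = 3; k-1 = 1 < 3 ⇒ left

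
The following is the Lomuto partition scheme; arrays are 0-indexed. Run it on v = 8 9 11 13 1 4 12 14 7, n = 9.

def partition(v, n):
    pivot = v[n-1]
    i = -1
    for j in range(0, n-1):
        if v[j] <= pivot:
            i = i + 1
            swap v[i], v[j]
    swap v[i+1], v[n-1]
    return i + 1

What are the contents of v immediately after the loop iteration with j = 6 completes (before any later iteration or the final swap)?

1 4 11 13 8 9 12 14 7

pivot = v[8] = 7; i = -1
j=0: v[0]=8 > 7 → no swap
j=1: v[1]=9 > 7 → no swap
j=2: v[2]=11 > 7 → no swap
j=3: v[3]=13 > 7 → no swap
j=4: v[4]=1 ≤ 7 → i=0, swap v[0],v[4] → 1 9 11 13 8 4 12 14 7
j=5: v[5]=4 ≤ 7 → i=1, swap v[1],v[5] → 1 4 11 13 8 9 12 14 7
j=6: v[6]=12 > 7 → no swap
(after j=6) v = 1 4 11 13 8 9 12 14 7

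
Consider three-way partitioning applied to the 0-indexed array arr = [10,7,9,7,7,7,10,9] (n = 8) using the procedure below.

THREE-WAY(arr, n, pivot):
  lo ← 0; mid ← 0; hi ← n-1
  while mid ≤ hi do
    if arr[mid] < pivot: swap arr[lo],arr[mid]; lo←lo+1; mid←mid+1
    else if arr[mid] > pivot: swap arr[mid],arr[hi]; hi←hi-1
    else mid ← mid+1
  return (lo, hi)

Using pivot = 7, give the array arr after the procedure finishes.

[7,7,7,7,9,10,9,10]

lo=0 mid=0 hi=7
10>7: swap(0,7), hi=6 ⇒ [9,7,9,7,7,7,10,10]
9>7: swap(0,6), hi=5 ⇒ [10,7,9,7,7,7,9,10]
10>7: swap(0,5), hi=4 ⇒ [7,7,9,7,7,10,9,10]
7=7: mid=1
7=7: mid=2
9>7: swap(2,4), hi=3 ⇒ [7,7,7,7,9,10,9,10]
7=7: mid=3
7=7: mid=4
done. lo=0 hi=3; arr=[7,7,7,7,9,10,9,10]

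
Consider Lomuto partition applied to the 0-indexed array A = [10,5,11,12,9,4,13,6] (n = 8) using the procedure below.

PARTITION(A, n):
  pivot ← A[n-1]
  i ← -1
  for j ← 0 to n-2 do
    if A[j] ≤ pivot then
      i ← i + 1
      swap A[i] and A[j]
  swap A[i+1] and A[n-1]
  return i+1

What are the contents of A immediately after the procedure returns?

[5,4,6,12,9,10,13,11]

pivot=6, i=-1
j=0: 10>6, skip
j=1: 5≤6, i=0, swap(0,1) ⇒ [5,10,11,12,9,4,13,6]
j=2: 11>6, skip
j=3: 12>6, skip
j=4: 9>6, skip
j=5: 4≤6, i=1, swap(1,5) ⇒ [5,4,11,12,9,10,13,6]
j=6: 13>6, skip
swap(2,7) ⇒ [5,4,6,12,9,10,13,11]; return 2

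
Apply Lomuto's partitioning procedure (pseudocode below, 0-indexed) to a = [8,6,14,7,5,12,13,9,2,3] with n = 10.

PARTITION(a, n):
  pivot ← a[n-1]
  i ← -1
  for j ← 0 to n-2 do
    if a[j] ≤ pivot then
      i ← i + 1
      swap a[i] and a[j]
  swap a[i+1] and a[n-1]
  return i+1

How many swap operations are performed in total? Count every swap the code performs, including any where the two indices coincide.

2

pivot = a[9] = 3; i = -1
j=0: a[0]=8 > 3 → no swap
j=1: a[1]=6 > 3 → no swap
j=2: a[2]=14 > 3 → no swap
j=3: a[3]=7 > 3 → no swap
j=4: a[4]=5 > 3 → no swap
j=5: a[5]=12 > 3 → no swap
j=6: a[6]=13 > 3 → no swap
j=7: a[7]=9 > 3 → no swap
j=8: a[8]=2 ≤ 3 → i=0, swap a[0],a[8] → [2,6,14,7,5,12,13,9,8,3]
final swap a[1],a[9] → [2,3,14,7,5,12,13,9,8,6]; return 1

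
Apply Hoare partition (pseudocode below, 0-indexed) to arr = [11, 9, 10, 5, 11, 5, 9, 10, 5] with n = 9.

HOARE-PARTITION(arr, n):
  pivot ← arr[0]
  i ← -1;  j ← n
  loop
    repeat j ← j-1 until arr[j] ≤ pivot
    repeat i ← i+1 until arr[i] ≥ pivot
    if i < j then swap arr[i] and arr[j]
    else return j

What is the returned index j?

pivot = arr[0] = 11; i = -1, j = 9
j→8 (arr[8]=5≤11), i→0 (arr[0]=11≥11); i<j, swap → [5, 9, 10, 5, 11, 5, 9, 10, 11]
j→7 (arr[7]=10≤11), i→4 (arr[4]=11≥11); i<j, swap → [5, 9, 10, 5, 10, 5, 9, 11, 11]
j→6, i→7; i≥j, return j=6. arr = [5, 9, 10, 5, 10, 5, 9, 11, 11]

6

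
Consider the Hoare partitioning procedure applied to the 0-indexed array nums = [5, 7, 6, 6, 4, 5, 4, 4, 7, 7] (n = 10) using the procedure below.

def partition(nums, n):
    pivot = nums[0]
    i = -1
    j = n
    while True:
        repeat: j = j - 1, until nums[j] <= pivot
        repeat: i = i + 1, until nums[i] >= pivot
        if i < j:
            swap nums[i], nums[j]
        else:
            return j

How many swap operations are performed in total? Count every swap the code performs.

4

pivot = nums[0] = 5; i = -1, j = 10
j→7 (nums[7]=4≤5), i→0 (nums[0]=5≥5); i<j, swap → [4, 7, 6, 6, 4, 5, 4, 5, 7, 7]
j→6 (nums[6]=4≤5), i→1 (nums[1]=7≥5); i<j, swap → [4, 4, 6, 6, 4, 5, 7, 5, 7, 7]
j→5 (nums[5]=5≤5), i→2 (nums[2]=6≥5); i<j, swap → [4, 4, 5, 6, 4, 6, 7, 5, 7, 7]
j→4 (nums[4]=4≤5), i→3 (nums[3]=6≥5); i<j, swap → [4, 4, 5, 4, 6, 6, 7, 5, 7, 7]
j→3, i→4; i≥j, return j=3. nums = [4, 4, 5, 4, 6, 6, 7, 5, 7, 7]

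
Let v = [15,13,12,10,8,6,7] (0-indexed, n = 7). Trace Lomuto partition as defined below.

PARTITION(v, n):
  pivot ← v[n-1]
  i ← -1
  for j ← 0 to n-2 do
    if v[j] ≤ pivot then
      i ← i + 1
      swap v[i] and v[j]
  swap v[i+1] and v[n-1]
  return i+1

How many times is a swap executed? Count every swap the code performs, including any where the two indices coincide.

2

pivot=7, i=-1
j=0: 15>7, skip
j=1: 13>7, skip
j=2: 12>7, skip
j=3: 10>7, skip
j=4: 8>7, skip
j=5: 6≤7, i=0, swap(0,5) ⇒ [6,13,12,10,8,15,7]
swap(1,6) ⇒ [6,7,12,10,8,15,13]; return 1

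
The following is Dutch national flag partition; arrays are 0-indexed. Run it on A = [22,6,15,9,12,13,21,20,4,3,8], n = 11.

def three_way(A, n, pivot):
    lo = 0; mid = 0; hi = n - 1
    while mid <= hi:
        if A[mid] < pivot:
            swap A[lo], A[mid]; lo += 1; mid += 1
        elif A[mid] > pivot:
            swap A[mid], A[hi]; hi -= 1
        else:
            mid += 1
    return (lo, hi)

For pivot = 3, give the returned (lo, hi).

(0, 0)

pivot = 3; lo=0, mid=0, hi=10
A[mid]=22>3: swap A[0],A[10]; hi=9 → [8,6,15,9,12,13,21,20,4,3,22]
A[mid]=8>3: swap A[0],A[9]; hi=8 → [3,6,15,9,12,13,21,20,4,8,22]
A[mid]=3=3: mid=1
A[mid]=6>3: swap A[1],A[8]; hi=7 → [3,4,15,9,12,13,21,20,6,8,22]
A[mid]=4>3: swap A[1],A[7]; hi=6 → [3,20,15,9,12,13,21,4,6,8,22]
A[mid]=20>3: swap A[1],A[6]; hi=5 → [3,21,15,9,12,13,20,4,6,8,22]
A[mid]=21>3: swap A[1],A[5]; hi=4 → [3,13,15,9,12,21,20,4,6,8,22]
A[mid]=13>3: swap A[1],A[4]; hi=3 → [3,12,15,9,13,21,20,4,6,8,22]
A[mid]=12>3: swap A[1],A[3]; hi=2 → [3,9,15,12,13,21,20,4,6,8,22]
A[mid]=9>3: swap A[1],A[2]; hi=1 → [3,15,9,12,13,21,20,4,6,8,22]
A[mid]=15>3: swap A[1],A[1]; hi=0 → [3,15,9,12,13,21,20,4,6,8,22]
end: lo=0, hi=0; A = [3,15,9,12,13,21,20,4,6,8,22]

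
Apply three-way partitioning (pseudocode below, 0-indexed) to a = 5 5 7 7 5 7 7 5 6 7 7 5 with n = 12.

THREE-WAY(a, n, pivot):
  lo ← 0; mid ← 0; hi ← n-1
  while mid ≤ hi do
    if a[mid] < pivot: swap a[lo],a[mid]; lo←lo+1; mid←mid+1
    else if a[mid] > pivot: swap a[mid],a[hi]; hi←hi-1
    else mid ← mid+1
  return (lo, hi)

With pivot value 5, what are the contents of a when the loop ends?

pivot = 5; lo=0, mid=0, hi=11
a[mid]=5=5: mid=1
a[mid]=5=5: mid=2
a[mid]=7>5: swap a[2],a[11]; hi=10 → 5 5 5 7 5 7 7 5 6 7 7 7
a[mid]=5=5: mid=3
a[mid]=7>5: swap a[3],a[10]; hi=9 → 5 5 5 7 5 7 7 5 6 7 7 7
a[mid]=7>5: swap a[3],a[9]; hi=8 → 5 5 5 7 5 7 7 5 6 7 7 7
a[mid]=7>5: swap a[3],a[8]; hi=7 → 5 5 5 6 5 7 7 5 7 7 7 7
a[mid]=6>5: swap a[3],a[7]; hi=6 → 5 5 5 5 5 7 7 6 7 7 7 7
a[mid]=5=5: mid=4
a[mid]=5=5: mid=5
a[mid]=7>5: swap a[5],a[6]; hi=5 → 5 5 5 5 5 7 7 6 7 7 7 7
a[mid]=7>5: swap a[5],a[5]; hi=4 → 5 5 5 5 5 7 7 6 7 7 7 7
end: lo=0, hi=4; a = 5 5 5 5 5 7 7 6 7 7 7 7

5 5 5 5 5 7 7 6 7 7 7 7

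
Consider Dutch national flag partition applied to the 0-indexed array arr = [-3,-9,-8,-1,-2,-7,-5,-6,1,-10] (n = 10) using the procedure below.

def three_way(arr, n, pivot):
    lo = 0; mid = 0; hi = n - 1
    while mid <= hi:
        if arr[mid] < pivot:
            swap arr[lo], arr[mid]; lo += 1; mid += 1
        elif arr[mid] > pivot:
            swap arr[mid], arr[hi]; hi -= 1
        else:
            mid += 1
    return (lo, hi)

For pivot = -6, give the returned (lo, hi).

(4, 4)

lo=0 mid=0 hi=9
-3>-6: swap(0,9), hi=8 ⇒ [-10,-9,-8,-1,-2,-7,-5,-6,1,-3]
-10<-6: swap(0,0), lo=1 mid=1 ⇒ [-10,-9,-8,-1,-2,-7,-5,-6,1,-3]
-9<-6: swap(1,1), lo=2 mid=2 ⇒ [-10,-9,-8,-1,-2,-7,-5,-6,1,-3]
-8<-6: swap(2,2), lo=3 mid=3 ⇒ [-10,-9,-8,-1,-2,-7,-5,-6,1,-3]
-1>-6: swap(3,8), hi=7 ⇒ [-10,-9,-8,1,-2,-7,-5,-6,-1,-3]
1>-6: swap(3,7), hi=6 ⇒ [-10,-9,-8,-6,-2,-7,-5,1,-1,-3]
-6=-6: mid=4
-2>-6: swap(4,6), hi=5 ⇒ [-10,-9,-8,-6,-5,-7,-2,1,-1,-3]
-5>-6: swap(4,5), hi=4 ⇒ [-10,-9,-8,-6,-7,-5,-2,1,-1,-3]
-7<-6: swap(3,4), lo=4 mid=5 ⇒ [-10,-9,-8,-7,-6,-5,-2,1,-1,-3]
done. lo=4 hi=4; arr=[-10,-9,-8,-7,-6,-5,-2,1,-1,-3]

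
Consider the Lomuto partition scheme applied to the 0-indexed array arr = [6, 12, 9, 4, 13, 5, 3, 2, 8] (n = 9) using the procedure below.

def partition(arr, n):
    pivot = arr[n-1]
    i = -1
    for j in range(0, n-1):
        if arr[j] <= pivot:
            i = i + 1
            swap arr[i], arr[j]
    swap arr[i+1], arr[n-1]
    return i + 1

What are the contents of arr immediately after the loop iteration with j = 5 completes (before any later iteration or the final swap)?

pivot = arr[8] = 8; i = -1
j=0: arr[0]=6 ≤ 8 → i=0, swap arr[0],arr[0] (no change) → [6, 12, 9, 4, 13, 5, 3, 2, 8]
j=1: arr[1]=12 > 8 → no swap
j=2: arr[2]=9 > 8 → no swap
j=3: arr[3]=4 ≤ 8 → i=1, swap arr[1],arr[3] → [6, 4, 9, 12, 13, 5, 3, 2, 8]
j=4: arr[4]=13 > 8 → no swap
j=5: arr[5]=5 ≤ 8 → i=2, swap arr[2],arr[5] → [6, 4, 5, 12, 13, 9, 3, 2, 8]
(after j=5) arr = [6, 4, 5, 12, 13, 9, 3, 2, 8]

[6, 4, 5, 12, 13, 9, 3, 2, 8]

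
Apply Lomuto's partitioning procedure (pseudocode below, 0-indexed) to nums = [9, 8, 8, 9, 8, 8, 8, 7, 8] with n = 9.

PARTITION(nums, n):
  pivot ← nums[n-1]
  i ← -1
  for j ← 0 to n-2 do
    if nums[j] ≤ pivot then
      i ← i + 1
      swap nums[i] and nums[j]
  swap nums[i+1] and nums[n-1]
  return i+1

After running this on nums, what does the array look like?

pivot = nums[8] = 8; i = -1
j=0: nums[0]=9 > 8 → no swap
j=1: nums[1]=8 ≤ 8 → i=0, swap nums[0],nums[1] → [8, 9, 8, 9, 8, 8, 8, 7, 8]
j=2: nums[2]=8 ≤ 8 → i=1, swap nums[1],nums[2] → [8, 8, 9, 9, 8, 8, 8, 7, 8]
j=3: nums[3]=9 > 8 → no swap
j=4: nums[4]=8 ≤ 8 → i=2, swap nums[2],nums[4] → [8, 8, 8, 9, 9, 8, 8, 7, 8]
j=5: nums[5]=8 ≤ 8 → i=3, swap nums[3],nums[5] → [8, 8, 8, 8, 9, 9, 8, 7, 8]
j=6: nums[6]=8 ≤ 8 → i=4, swap nums[4],nums[6] → [8, 8, 8, 8, 8, 9, 9, 7, 8]
j=7: nums[7]=7 ≤ 8 → i=5, swap nums[5],nums[7] → [8, 8, 8, 8, 8, 7, 9, 9, 8]
final swap nums[6],nums[8] → [8, 8, 8, 8, 8, 7, 8, 9, 9]; return 6

[8, 8, 8, 8, 8, 7, 8, 9, 9]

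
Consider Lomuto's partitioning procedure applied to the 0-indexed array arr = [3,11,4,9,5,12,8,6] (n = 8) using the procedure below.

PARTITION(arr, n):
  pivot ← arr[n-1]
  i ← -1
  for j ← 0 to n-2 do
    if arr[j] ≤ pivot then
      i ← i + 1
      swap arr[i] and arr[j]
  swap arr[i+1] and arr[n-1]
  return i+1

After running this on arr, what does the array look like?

pivot = arr[7] = 6; i = -1
j=0: arr[0]=3 ≤ 6 → i=0, swap arr[0],arr[0] (no change) → [3,11,4,9,5,12,8,6]
j=1: arr[1]=11 > 6 → no swap
j=2: arr[2]=4 ≤ 6 → i=1, swap arr[1],arr[2] → [3,4,11,9,5,12,8,6]
j=3: arr[3]=9 > 6 → no swap
j=4: arr[4]=5 ≤ 6 → i=2, swap arr[2],arr[4] → [3,4,5,9,11,12,8,6]
j=5: arr[5]=12 > 6 → no swap
j=6: arr[6]=8 > 6 → no swap
final swap arr[3],arr[7] → [3,4,5,6,11,12,8,9]; return 3

[3,4,5,6,11,12,8,9]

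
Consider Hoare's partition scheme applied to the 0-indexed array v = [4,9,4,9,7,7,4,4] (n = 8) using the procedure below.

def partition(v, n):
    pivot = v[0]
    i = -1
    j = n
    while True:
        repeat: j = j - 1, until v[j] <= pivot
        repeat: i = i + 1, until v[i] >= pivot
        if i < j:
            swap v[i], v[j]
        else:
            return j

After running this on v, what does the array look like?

pivot=4
j stops at 7 (4), i stops at 0 (4); swap ⇒ [4,9,4,9,7,7,4,4]
j stops at 6 (4), i stops at 1 (9); swap ⇒ [4,4,4,9,7,7,9,4]
j stops at 2, i stops at 2; i≥j ⇒ return 2. v=[4,4,4,9,7,7,9,4]

[4,4,4,9,7,7,9,4]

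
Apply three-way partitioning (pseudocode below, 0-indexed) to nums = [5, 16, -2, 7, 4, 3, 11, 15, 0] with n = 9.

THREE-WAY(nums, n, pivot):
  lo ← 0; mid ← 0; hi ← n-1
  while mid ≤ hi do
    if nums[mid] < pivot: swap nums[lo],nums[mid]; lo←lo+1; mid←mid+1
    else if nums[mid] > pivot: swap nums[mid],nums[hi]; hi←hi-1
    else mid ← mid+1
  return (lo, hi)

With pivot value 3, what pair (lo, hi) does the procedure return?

lo=0 mid=0 hi=8
5>3: swap(0,8), hi=7 ⇒ [0, 16, -2, 7, 4, 3, 11, 15, 5]
0<3: swap(0,0), lo=1 mid=1 ⇒ [0, 16, -2, 7, 4, 3, 11, 15, 5]
16>3: swap(1,7), hi=6 ⇒ [0, 15, -2, 7, 4, 3, 11, 16, 5]
15>3: swap(1,6), hi=5 ⇒ [0, 11, -2, 7, 4, 3, 15, 16, 5]
11>3: swap(1,5), hi=4 ⇒ [0, 3, -2, 7, 4, 11, 15, 16, 5]
3=3: mid=2
-2<3: swap(1,2), lo=2 mid=3 ⇒ [0, -2, 3, 7, 4, 11, 15, 16, 5]
7>3: swap(3,4), hi=3 ⇒ [0, -2, 3, 4, 7, 11, 15, 16, 5]
4>3: swap(3,3), hi=2 ⇒ [0, -2, 3, 4, 7, 11, 15, 16, 5]
done. lo=2 hi=2; nums=[0, -2, 3, 4, 7, 11, 15, 16, 5]

(2, 2)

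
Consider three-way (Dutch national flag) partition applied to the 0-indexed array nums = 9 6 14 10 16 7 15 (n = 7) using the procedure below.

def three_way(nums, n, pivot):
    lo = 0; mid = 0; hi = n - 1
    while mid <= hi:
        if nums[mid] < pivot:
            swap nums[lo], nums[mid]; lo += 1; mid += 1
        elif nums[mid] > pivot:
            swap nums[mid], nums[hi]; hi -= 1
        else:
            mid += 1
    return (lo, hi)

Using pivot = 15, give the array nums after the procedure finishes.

lo=0 mid=0 hi=6
9<15: swap(0,0), lo=1 mid=1 ⇒ 9 6 14 10 16 7 15
6<15: swap(1,1), lo=2 mid=2 ⇒ 9 6 14 10 16 7 15
14<15: swap(2,2), lo=3 mid=3 ⇒ 9 6 14 10 16 7 15
10<15: swap(3,3), lo=4 mid=4 ⇒ 9 6 14 10 16 7 15
16>15: swap(4,6), hi=5 ⇒ 9 6 14 10 15 7 16
15=15: mid=5
7<15: swap(4,5), lo=5 mid=6 ⇒ 9 6 14 10 7 15 16
done. lo=5 hi=5; nums=9 6 14 10 7 15 16

9 6 14 10 7 15 16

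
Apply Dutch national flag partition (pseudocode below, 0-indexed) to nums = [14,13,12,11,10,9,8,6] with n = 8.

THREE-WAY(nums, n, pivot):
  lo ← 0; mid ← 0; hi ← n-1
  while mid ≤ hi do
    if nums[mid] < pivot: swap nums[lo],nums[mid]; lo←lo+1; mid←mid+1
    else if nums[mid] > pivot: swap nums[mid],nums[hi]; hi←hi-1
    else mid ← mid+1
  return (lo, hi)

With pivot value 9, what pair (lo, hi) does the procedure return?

(2, 2)

pivot = 9; lo=0, mid=0, hi=7
nums[mid]=14>9: swap nums[0],nums[7]; hi=6 → [6,13,12,11,10,9,8,14]
nums[mid]=6<9: swap nums[0],nums[0]; lo=1,mid=1 → [6,13,12,11,10,9,8,14]
nums[mid]=13>9: swap nums[1],nums[6]; hi=5 → [6,8,12,11,10,9,13,14]
nums[mid]=8<9: swap nums[1],nums[1]; lo=2,mid=2 → [6,8,12,11,10,9,13,14]
nums[mid]=12>9: swap nums[2],nums[5]; hi=4 → [6,8,9,11,10,12,13,14]
nums[mid]=9=9: mid=3
nums[mid]=11>9: swap nums[3],nums[4]; hi=3 → [6,8,9,10,11,12,13,14]
nums[mid]=10>9: swap nums[3],nums[3]; hi=2 → [6,8,9,10,11,12,13,14]
end: lo=2, hi=2; nums = [6,8,9,10,11,12,13,14]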